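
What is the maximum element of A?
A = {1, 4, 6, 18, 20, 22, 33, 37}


Set A = {1, 4, 6, 18, 20, 22, 33, 37}
Elements in ascending order: 1, 4, 6, 18, 20, 22, 33, 37
The largest element is 37.

37


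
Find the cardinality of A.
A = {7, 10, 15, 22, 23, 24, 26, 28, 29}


Set A = {7, 10, 15, 22, 23, 24, 26, 28, 29}
Listing elements: 7, 10, 15, 22, 23, 24, 26, 28, 29
Counting: 9 elements
|A| = 9

9


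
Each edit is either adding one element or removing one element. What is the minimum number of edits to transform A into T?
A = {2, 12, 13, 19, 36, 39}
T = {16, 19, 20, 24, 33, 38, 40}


Set A = {2, 12, 13, 19, 36, 39}
Set T = {16, 19, 20, 24, 33, 38, 40}
Elements to remove from A (in A, not in T): {2, 12, 13, 36, 39} → 5 removals
Elements to add to A (in T, not in A): {16, 20, 24, 33, 38, 40} → 6 additions
Total edits = 5 + 6 = 11

11


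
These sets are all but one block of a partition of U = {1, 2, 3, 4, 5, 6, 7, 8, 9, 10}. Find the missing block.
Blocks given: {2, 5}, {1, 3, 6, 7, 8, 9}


U = {1, 2, 3, 4, 5, 6, 7, 8, 9, 10}
Shown blocks: {2, 5}, {1, 3, 6, 7, 8, 9}
A partition's blocks are pairwise disjoint and cover U, so the missing block = U \ (union of shown blocks).
Union of shown blocks: {1, 2, 3, 5, 6, 7, 8, 9}
Missing block = U \ (union) = {4, 10}

{4, 10}


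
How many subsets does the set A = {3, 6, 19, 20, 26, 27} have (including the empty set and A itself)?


Set A = {3, 6, 19, 20, 26, 27}
|A| = 6
The power set P(A) contains all subsets of A.
|P(A)| = 2^|A| = 2^6 = 64

64


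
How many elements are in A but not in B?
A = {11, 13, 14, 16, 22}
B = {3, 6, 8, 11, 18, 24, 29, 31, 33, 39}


Set A = {11, 13, 14, 16, 22}
Set B = {3, 6, 8, 11, 18, 24, 29, 31, 33, 39}
A \ B = {13, 14, 16, 22}
|A \ B| = 4

4


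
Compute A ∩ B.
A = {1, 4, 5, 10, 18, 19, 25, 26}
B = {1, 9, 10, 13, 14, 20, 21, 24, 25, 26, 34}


Set A = {1, 4, 5, 10, 18, 19, 25, 26}
Set B = {1, 9, 10, 13, 14, 20, 21, 24, 25, 26, 34}
A ∩ B includes only elements in both sets.
Check each element of A against B:
1 ✓, 4 ✗, 5 ✗, 10 ✓, 18 ✗, 19 ✗, 25 ✓, 26 ✓
A ∩ B = {1, 10, 25, 26}

{1, 10, 25, 26}


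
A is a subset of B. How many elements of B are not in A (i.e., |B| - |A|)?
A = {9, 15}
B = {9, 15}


Set A = {9, 15}, |A| = 2
Set B = {9, 15}, |B| = 2
Since A ⊆ B: B \ A = {}
|B| - |A| = 2 - 2 = 0

0


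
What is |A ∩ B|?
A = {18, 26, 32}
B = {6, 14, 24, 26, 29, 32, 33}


Set A = {18, 26, 32}
Set B = {6, 14, 24, 26, 29, 32, 33}
A ∩ B = {26, 32}
|A ∩ B| = 2

2


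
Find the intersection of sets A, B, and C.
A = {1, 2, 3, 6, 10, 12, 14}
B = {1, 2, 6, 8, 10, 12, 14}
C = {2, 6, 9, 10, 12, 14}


Set A = {1, 2, 3, 6, 10, 12, 14}
Set B = {1, 2, 6, 8, 10, 12, 14}
Set C = {2, 6, 9, 10, 12, 14}
First, A ∩ B = {1, 2, 6, 10, 12, 14}
Then, (A ∩ B) ∩ C = {2, 6, 10, 12, 14}

{2, 6, 10, 12, 14}


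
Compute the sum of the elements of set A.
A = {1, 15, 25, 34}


Set A = {1, 15, 25, 34}
Sum = 1 + 15 + 25 + 34 = 75

75


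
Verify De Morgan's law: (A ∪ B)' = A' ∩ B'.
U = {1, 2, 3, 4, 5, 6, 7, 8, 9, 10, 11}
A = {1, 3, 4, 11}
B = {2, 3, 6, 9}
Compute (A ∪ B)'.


U = {1, 2, 3, 4, 5, 6, 7, 8, 9, 10, 11}
A = {1, 3, 4, 11}, B = {2, 3, 6, 9}
A ∪ B = {1, 2, 3, 4, 6, 9, 11}
(A ∪ B)' = U \ (A ∪ B) = {5, 7, 8, 10}
Verification via A' ∩ B': A' = {2, 5, 6, 7, 8, 9, 10}, B' = {1, 4, 5, 7, 8, 10, 11}
A' ∩ B' = {5, 7, 8, 10} ✓

{5, 7, 8, 10}


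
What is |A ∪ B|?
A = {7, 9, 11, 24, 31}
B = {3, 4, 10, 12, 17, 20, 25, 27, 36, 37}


Set A = {7, 9, 11, 24, 31}, |A| = 5
Set B = {3, 4, 10, 12, 17, 20, 25, 27, 36, 37}, |B| = 10
A ∩ B = {}, |A ∩ B| = 0
|A ∪ B| = |A| + |B| - |A ∩ B| = 5 + 10 - 0 = 15

15


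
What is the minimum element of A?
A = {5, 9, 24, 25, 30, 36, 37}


Set A = {5, 9, 24, 25, 30, 36, 37}
Elements in ascending order: 5, 9, 24, 25, 30, 36, 37
The smallest element is 5.

5


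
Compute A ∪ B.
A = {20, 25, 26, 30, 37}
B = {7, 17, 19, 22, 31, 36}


Set A = {20, 25, 26, 30, 37}
Set B = {7, 17, 19, 22, 31, 36}
A ∪ B includes all elements in either set.
Elements from A: {20, 25, 26, 30, 37}
Elements from B not already included: {7, 17, 19, 22, 31, 36}
A ∪ B = {7, 17, 19, 20, 22, 25, 26, 30, 31, 36, 37}

{7, 17, 19, 20, 22, 25, 26, 30, 31, 36, 37}


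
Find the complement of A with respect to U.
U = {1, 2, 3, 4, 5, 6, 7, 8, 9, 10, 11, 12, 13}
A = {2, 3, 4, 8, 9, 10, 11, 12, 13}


Universal set U = {1, 2, 3, 4, 5, 6, 7, 8, 9, 10, 11, 12, 13}
Set A = {2, 3, 4, 8, 9, 10, 11, 12, 13}
A' = U \ A = elements in U but not in A
Checking each element of U:
1 (not in A, include), 2 (in A, exclude), 3 (in A, exclude), 4 (in A, exclude), 5 (not in A, include), 6 (not in A, include), 7 (not in A, include), 8 (in A, exclude), 9 (in A, exclude), 10 (in A, exclude), 11 (in A, exclude), 12 (in A, exclude), 13 (in A, exclude)
A' = {1, 5, 6, 7}

{1, 5, 6, 7}


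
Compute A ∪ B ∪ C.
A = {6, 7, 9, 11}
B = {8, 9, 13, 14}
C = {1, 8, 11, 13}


Set A = {6, 7, 9, 11}
Set B = {8, 9, 13, 14}
Set C = {1, 8, 11, 13}
First, A ∪ B = {6, 7, 8, 9, 11, 13, 14}
Then, (A ∪ B) ∪ C = {1, 6, 7, 8, 9, 11, 13, 14}

{1, 6, 7, 8, 9, 11, 13, 14}


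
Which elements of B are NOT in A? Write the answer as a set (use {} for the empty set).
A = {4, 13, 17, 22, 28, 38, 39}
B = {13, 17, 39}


Set A = {4, 13, 17, 22, 28, 38, 39}
Set B = {13, 17, 39}
Check each element of B against A:
13 ∈ A, 17 ∈ A, 39 ∈ A
Elements of B not in A: {}

{}


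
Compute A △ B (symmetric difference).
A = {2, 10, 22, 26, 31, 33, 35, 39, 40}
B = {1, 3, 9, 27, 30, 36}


Set A = {2, 10, 22, 26, 31, 33, 35, 39, 40}
Set B = {1, 3, 9, 27, 30, 36}
A △ B = (A \ B) ∪ (B \ A)
Elements in A but not B: {2, 10, 22, 26, 31, 33, 35, 39, 40}
Elements in B but not A: {1, 3, 9, 27, 30, 36}
A △ B = {1, 2, 3, 9, 10, 22, 26, 27, 30, 31, 33, 35, 36, 39, 40}

{1, 2, 3, 9, 10, 22, 26, 27, 30, 31, 33, 35, 36, 39, 40}


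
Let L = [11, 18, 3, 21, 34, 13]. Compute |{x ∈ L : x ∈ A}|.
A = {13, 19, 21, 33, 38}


Set A = {13, 19, 21, 33, 38}
Candidates: [11, 18, 3, 21, 34, 13]
Check each candidate:
11 ∉ A, 18 ∉ A, 3 ∉ A, 21 ∈ A, 34 ∉ A, 13 ∈ A
Count of candidates in A: 2

2


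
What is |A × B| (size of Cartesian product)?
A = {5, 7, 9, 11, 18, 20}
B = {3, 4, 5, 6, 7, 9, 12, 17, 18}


Set A = {5, 7, 9, 11, 18, 20} has 6 elements.
Set B = {3, 4, 5, 6, 7, 9, 12, 17, 18} has 9 elements.
|A × B| = |A| × |B| = 6 × 9 = 54

54


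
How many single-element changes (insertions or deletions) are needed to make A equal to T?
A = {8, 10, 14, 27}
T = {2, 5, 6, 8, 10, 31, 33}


Set A = {8, 10, 14, 27}
Set T = {2, 5, 6, 8, 10, 31, 33}
Elements to remove from A (in A, not in T): {14, 27} → 2 removals
Elements to add to A (in T, not in A): {2, 5, 6, 31, 33} → 5 additions
Total edits = 2 + 5 = 7

7


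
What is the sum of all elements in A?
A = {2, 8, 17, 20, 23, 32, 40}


Set A = {2, 8, 17, 20, 23, 32, 40}
Sum = 2 + 8 + 17 + 20 + 23 + 32 + 40 = 142

142


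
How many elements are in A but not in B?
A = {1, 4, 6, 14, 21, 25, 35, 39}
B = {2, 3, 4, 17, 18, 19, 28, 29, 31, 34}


Set A = {1, 4, 6, 14, 21, 25, 35, 39}
Set B = {2, 3, 4, 17, 18, 19, 28, 29, 31, 34}
A \ B = {1, 6, 14, 21, 25, 35, 39}
|A \ B| = 7

7


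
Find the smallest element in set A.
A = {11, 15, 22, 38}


Set A = {11, 15, 22, 38}
Elements in ascending order: 11, 15, 22, 38
The smallest element is 11.

11


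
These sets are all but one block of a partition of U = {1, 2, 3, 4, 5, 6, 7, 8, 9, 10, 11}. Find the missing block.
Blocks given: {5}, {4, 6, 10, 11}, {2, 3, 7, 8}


U = {1, 2, 3, 4, 5, 6, 7, 8, 9, 10, 11}
Shown blocks: {5}, {4, 6, 10, 11}, {2, 3, 7, 8}
A partition's blocks are pairwise disjoint and cover U, so the missing block = U \ (union of shown blocks).
Union of shown blocks: {2, 3, 4, 5, 6, 7, 8, 10, 11}
Missing block = U \ (union) = {1, 9}

{1, 9}


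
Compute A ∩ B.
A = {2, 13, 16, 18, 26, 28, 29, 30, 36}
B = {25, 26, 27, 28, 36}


Set A = {2, 13, 16, 18, 26, 28, 29, 30, 36}
Set B = {25, 26, 27, 28, 36}
A ∩ B includes only elements in both sets.
Check each element of A against B:
2 ✗, 13 ✗, 16 ✗, 18 ✗, 26 ✓, 28 ✓, 29 ✗, 30 ✗, 36 ✓
A ∩ B = {26, 28, 36}

{26, 28, 36}


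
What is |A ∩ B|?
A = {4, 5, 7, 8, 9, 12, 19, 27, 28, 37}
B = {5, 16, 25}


Set A = {4, 5, 7, 8, 9, 12, 19, 27, 28, 37}
Set B = {5, 16, 25}
A ∩ B = {5}
|A ∩ B| = 1

1


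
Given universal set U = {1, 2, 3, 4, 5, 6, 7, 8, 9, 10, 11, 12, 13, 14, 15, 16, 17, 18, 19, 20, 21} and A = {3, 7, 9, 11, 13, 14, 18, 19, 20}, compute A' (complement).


Universal set U = {1, 2, 3, 4, 5, 6, 7, 8, 9, 10, 11, 12, 13, 14, 15, 16, 17, 18, 19, 20, 21}
Set A = {3, 7, 9, 11, 13, 14, 18, 19, 20}
A' = U \ A = elements in U but not in A
Checking each element of U:
1 (not in A, include), 2 (not in A, include), 3 (in A, exclude), 4 (not in A, include), 5 (not in A, include), 6 (not in A, include), 7 (in A, exclude), 8 (not in A, include), 9 (in A, exclude), 10 (not in A, include), 11 (in A, exclude), 12 (not in A, include), 13 (in A, exclude), 14 (in A, exclude), 15 (not in A, include), 16 (not in A, include), 17 (not in A, include), 18 (in A, exclude), 19 (in A, exclude), 20 (in A, exclude), 21 (not in A, include)
A' = {1, 2, 4, 5, 6, 8, 10, 12, 15, 16, 17, 21}

{1, 2, 4, 5, 6, 8, 10, 12, 15, 16, 17, 21}


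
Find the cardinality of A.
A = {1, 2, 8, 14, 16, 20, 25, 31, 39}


Set A = {1, 2, 8, 14, 16, 20, 25, 31, 39}
Listing elements: 1, 2, 8, 14, 16, 20, 25, 31, 39
Counting: 9 elements
|A| = 9

9


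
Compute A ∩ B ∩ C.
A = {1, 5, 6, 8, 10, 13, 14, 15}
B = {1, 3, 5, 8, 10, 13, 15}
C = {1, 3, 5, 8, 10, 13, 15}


Set A = {1, 5, 6, 8, 10, 13, 14, 15}
Set B = {1, 3, 5, 8, 10, 13, 15}
Set C = {1, 3, 5, 8, 10, 13, 15}
First, A ∩ B = {1, 5, 8, 10, 13, 15}
Then, (A ∩ B) ∩ C = {1, 5, 8, 10, 13, 15}

{1, 5, 8, 10, 13, 15}


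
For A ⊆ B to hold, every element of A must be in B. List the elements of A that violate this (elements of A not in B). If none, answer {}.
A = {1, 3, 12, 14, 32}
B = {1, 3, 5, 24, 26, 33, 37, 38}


Set A = {1, 3, 12, 14, 32}
Set B = {1, 3, 5, 24, 26, 33, 37, 38}
Check each element of A against B:
1 ∈ B, 3 ∈ B, 12 ∉ B (include), 14 ∉ B (include), 32 ∉ B (include)
Elements of A not in B: {12, 14, 32}

{12, 14, 32}


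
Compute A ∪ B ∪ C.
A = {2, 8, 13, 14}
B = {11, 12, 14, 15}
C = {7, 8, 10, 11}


Set A = {2, 8, 13, 14}
Set B = {11, 12, 14, 15}
Set C = {7, 8, 10, 11}
First, A ∪ B = {2, 8, 11, 12, 13, 14, 15}
Then, (A ∪ B) ∪ C = {2, 7, 8, 10, 11, 12, 13, 14, 15}

{2, 7, 8, 10, 11, 12, 13, 14, 15}


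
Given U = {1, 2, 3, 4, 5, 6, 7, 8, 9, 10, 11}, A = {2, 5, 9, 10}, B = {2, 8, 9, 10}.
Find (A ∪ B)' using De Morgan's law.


U = {1, 2, 3, 4, 5, 6, 7, 8, 9, 10, 11}
A = {2, 5, 9, 10}, B = {2, 8, 9, 10}
A ∪ B = {2, 5, 8, 9, 10}
(A ∪ B)' = U \ (A ∪ B) = {1, 3, 4, 6, 7, 11}
Verification via A' ∩ B': A' = {1, 3, 4, 6, 7, 8, 11}, B' = {1, 3, 4, 5, 6, 7, 11}
A' ∩ B' = {1, 3, 4, 6, 7, 11} ✓

{1, 3, 4, 6, 7, 11}


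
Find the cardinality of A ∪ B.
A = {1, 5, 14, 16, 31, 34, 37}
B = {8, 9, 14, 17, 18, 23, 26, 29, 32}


Set A = {1, 5, 14, 16, 31, 34, 37}, |A| = 7
Set B = {8, 9, 14, 17, 18, 23, 26, 29, 32}, |B| = 9
A ∩ B = {14}, |A ∩ B| = 1
|A ∪ B| = |A| + |B| - |A ∩ B| = 7 + 9 - 1 = 15

15


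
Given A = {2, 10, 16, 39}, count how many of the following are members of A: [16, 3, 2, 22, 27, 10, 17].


Set A = {2, 10, 16, 39}
Candidates: [16, 3, 2, 22, 27, 10, 17]
Check each candidate:
16 ∈ A, 3 ∉ A, 2 ∈ A, 22 ∉ A, 27 ∉ A, 10 ∈ A, 17 ∉ A
Count of candidates in A: 3

3


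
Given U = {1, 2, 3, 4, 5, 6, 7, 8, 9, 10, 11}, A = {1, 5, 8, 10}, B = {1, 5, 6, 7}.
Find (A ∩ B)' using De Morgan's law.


U = {1, 2, 3, 4, 5, 6, 7, 8, 9, 10, 11}
A = {1, 5, 8, 10}, B = {1, 5, 6, 7}
A ∩ B = {1, 5}
(A ∩ B)' = U \ (A ∩ B) = {2, 3, 4, 6, 7, 8, 9, 10, 11}
Verification via A' ∪ B': A' = {2, 3, 4, 6, 7, 9, 11}, B' = {2, 3, 4, 8, 9, 10, 11}
A' ∪ B' = {2, 3, 4, 6, 7, 8, 9, 10, 11} ✓

{2, 3, 4, 6, 7, 8, 9, 10, 11}


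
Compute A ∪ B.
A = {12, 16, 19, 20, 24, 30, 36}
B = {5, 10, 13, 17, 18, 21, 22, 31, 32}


Set A = {12, 16, 19, 20, 24, 30, 36}
Set B = {5, 10, 13, 17, 18, 21, 22, 31, 32}
A ∪ B includes all elements in either set.
Elements from A: {12, 16, 19, 20, 24, 30, 36}
Elements from B not already included: {5, 10, 13, 17, 18, 21, 22, 31, 32}
A ∪ B = {5, 10, 12, 13, 16, 17, 18, 19, 20, 21, 22, 24, 30, 31, 32, 36}

{5, 10, 12, 13, 16, 17, 18, 19, 20, 21, 22, 24, 30, 31, 32, 36}


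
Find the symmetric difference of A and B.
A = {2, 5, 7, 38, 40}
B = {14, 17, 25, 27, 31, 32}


Set A = {2, 5, 7, 38, 40}
Set B = {14, 17, 25, 27, 31, 32}
A △ B = (A \ B) ∪ (B \ A)
Elements in A but not B: {2, 5, 7, 38, 40}
Elements in B but not A: {14, 17, 25, 27, 31, 32}
A △ B = {2, 5, 7, 14, 17, 25, 27, 31, 32, 38, 40}

{2, 5, 7, 14, 17, 25, 27, 31, 32, 38, 40}


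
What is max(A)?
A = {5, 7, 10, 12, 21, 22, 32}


Set A = {5, 7, 10, 12, 21, 22, 32}
Elements in ascending order: 5, 7, 10, 12, 21, 22, 32
The largest element is 32.

32


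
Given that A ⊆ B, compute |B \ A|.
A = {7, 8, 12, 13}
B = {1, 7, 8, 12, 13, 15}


Set A = {7, 8, 12, 13}, |A| = 4
Set B = {1, 7, 8, 12, 13, 15}, |B| = 6
Since A ⊆ B: B \ A = {1, 15}
|B| - |A| = 6 - 4 = 2

2


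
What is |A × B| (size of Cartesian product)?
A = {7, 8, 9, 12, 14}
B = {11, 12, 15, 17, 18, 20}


Set A = {7, 8, 9, 12, 14} has 5 elements.
Set B = {11, 12, 15, 17, 18, 20} has 6 elements.
|A × B| = |A| × |B| = 5 × 6 = 30

30


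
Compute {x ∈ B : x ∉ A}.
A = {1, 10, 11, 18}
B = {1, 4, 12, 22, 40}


Set A = {1, 10, 11, 18}
Set B = {1, 4, 12, 22, 40}
Check each element of B against A:
1 ∈ A, 4 ∉ A (include), 12 ∉ A (include), 22 ∉ A (include), 40 ∉ A (include)
Elements of B not in A: {4, 12, 22, 40}

{4, 12, 22, 40}


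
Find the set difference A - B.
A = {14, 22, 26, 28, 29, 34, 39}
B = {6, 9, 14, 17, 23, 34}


Set A = {14, 22, 26, 28, 29, 34, 39}
Set B = {6, 9, 14, 17, 23, 34}
A \ B includes elements in A that are not in B.
Check each element of A:
14 (in B, remove), 22 (not in B, keep), 26 (not in B, keep), 28 (not in B, keep), 29 (not in B, keep), 34 (in B, remove), 39 (not in B, keep)
A \ B = {22, 26, 28, 29, 39}

{22, 26, 28, 29, 39}


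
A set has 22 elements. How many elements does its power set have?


The set has 22 elements.
The power set contains all possible subsets.
|P(A)| = 2^|A| = 2^22 = 4194304

4194304


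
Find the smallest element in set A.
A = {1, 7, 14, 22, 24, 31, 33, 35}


Set A = {1, 7, 14, 22, 24, 31, 33, 35}
Elements in ascending order: 1, 7, 14, 22, 24, 31, 33, 35
The smallest element is 1.

1


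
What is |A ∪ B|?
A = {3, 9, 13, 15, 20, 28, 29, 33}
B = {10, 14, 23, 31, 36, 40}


Set A = {3, 9, 13, 15, 20, 28, 29, 33}, |A| = 8
Set B = {10, 14, 23, 31, 36, 40}, |B| = 6
A ∩ B = {}, |A ∩ B| = 0
|A ∪ B| = |A| + |B| - |A ∩ B| = 8 + 6 - 0 = 14

14


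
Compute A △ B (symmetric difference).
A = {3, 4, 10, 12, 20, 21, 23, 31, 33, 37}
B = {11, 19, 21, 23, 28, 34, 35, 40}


Set A = {3, 4, 10, 12, 20, 21, 23, 31, 33, 37}
Set B = {11, 19, 21, 23, 28, 34, 35, 40}
A △ B = (A \ B) ∪ (B \ A)
Elements in A but not B: {3, 4, 10, 12, 20, 31, 33, 37}
Elements in B but not A: {11, 19, 28, 34, 35, 40}
A △ B = {3, 4, 10, 11, 12, 19, 20, 28, 31, 33, 34, 35, 37, 40}

{3, 4, 10, 11, 12, 19, 20, 28, 31, 33, 34, 35, 37, 40}


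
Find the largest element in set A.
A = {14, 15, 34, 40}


Set A = {14, 15, 34, 40}
Elements in ascending order: 14, 15, 34, 40
The largest element is 40.

40


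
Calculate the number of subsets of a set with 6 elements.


The set has 6 elements.
The power set contains all possible subsets.
|P(A)| = 2^|A| = 2^6 = 64

64


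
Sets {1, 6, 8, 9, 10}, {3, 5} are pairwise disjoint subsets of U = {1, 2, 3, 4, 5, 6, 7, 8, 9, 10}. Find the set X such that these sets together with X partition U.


U = {1, 2, 3, 4, 5, 6, 7, 8, 9, 10}
Shown blocks: {1, 6, 8, 9, 10}, {3, 5}
A partition's blocks are pairwise disjoint and cover U, so the missing block = U \ (union of shown blocks).
Union of shown blocks: {1, 3, 5, 6, 8, 9, 10}
Missing block = U \ (union) = {2, 4, 7}

{2, 4, 7}


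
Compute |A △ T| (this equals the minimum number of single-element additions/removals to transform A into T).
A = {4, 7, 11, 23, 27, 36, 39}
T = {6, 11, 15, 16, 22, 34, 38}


Set A = {4, 7, 11, 23, 27, 36, 39}
Set T = {6, 11, 15, 16, 22, 34, 38}
Elements to remove from A (in A, not in T): {4, 7, 23, 27, 36, 39} → 6 removals
Elements to add to A (in T, not in A): {6, 15, 16, 22, 34, 38} → 6 additions
Total edits = 6 + 6 = 12

12


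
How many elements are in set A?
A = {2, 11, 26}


Set A = {2, 11, 26}
Listing elements: 2, 11, 26
Counting: 3 elements
|A| = 3

3


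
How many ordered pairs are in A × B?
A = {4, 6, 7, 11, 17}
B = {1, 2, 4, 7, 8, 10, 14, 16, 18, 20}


Set A = {4, 6, 7, 11, 17} has 5 elements.
Set B = {1, 2, 4, 7, 8, 10, 14, 16, 18, 20} has 10 elements.
|A × B| = |A| × |B| = 5 × 10 = 50

50


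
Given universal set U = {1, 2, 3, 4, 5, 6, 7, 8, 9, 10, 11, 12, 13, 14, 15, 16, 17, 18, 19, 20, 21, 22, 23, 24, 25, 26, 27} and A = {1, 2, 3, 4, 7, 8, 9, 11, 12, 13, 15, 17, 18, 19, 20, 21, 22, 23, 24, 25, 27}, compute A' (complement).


Universal set U = {1, 2, 3, 4, 5, 6, 7, 8, 9, 10, 11, 12, 13, 14, 15, 16, 17, 18, 19, 20, 21, 22, 23, 24, 25, 26, 27}
Set A = {1, 2, 3, 4, 7, 8, 9, 11, 12, 13, 15, 17, 18, 19, 20, 21, 22, 23, 24, 25, 27}
A' = U \ A = elements in U but not in A
Checking each element of U:
1 (in A, exclude), 2 (in A, exclude), 3 (in A, exclude), 4 (in A, exclude), 5 (not in A, include), 6 (not in A, include), 7 (in A, exclude), 8 (in A, exclude), 9 (in A, exclude), 10 (not in A, include), 11 (in A, exclude), 12 (in A, exclude), 13 (in A, exclude), 14 (not in A, include), 15 (in A, exclude), 16 (not in A, include), 17 (in A, exclude), 18 (in A, exclude), 19 (in A, exclude), 20 (in A, exclude), 21 (in A, exclude), 22 (in A, exclude), 23 (in A, exclude), 24 (in A, exclude), 25 (in A, exclude), 26 (not in A, include), 27 (in A, exclude)
A' = {5, 6, 10, 14, 16, 26}

{5, 6, 10, 14, 16, 26}


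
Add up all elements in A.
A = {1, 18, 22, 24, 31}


Set A = {1, 18, 22, 24, 31}
Sum = 1 + 18 + 22 + 24 + 31 = 96

96


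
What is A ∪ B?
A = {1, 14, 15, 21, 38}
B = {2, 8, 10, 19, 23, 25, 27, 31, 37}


Set A = {1, 14, 15, 21, 38}
Set B = {2, 8, 10, 19, 23, 25, 27, 31, 37}
A ∪ B includes all elements in either set.
Elements from A: {1, 14, 15, 21, 38}
Elements from B not already included: {2, 8, 10, 19, 23, 25, 27, 31, 37}
A ∪ B = {1, 2, 8, 10, 14, 15, 19, 21, 23, 25, 27, 31, 37, 38}

{1, 2, 8, 10, 14, 15, 19, 21, 23, 25, 27, 31, 37, 38}


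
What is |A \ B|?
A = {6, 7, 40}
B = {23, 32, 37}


Set A = {6, 7, 40}
Set B = {23, 32, 37}
A \ B = {6, 7, 40}
|A \ B| = 3

3


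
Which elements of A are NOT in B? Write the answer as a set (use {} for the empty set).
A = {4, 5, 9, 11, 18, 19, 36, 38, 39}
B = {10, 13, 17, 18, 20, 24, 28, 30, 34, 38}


Set A = {4, 5, 9, 11, 18, 19, 36, 38, 39}
Set B = {10, 13, 17, 18, 20, 24, 28, 30, 34, 38}
Check each element of A against B:
4 ∉ B (include), 5 ∉ B (include), 9 ∉ B (include), 11 ∉ B (include), 18 ∈ B, 19 ∉ B (include), 36 ∉ B (include), 38 ∈ B, 39 ∉ B (include)
Elements of A not in B: {4, 5, 9, 11, 19, 36, 39}

{4, 5, 9, 11, 19, 36, 39}


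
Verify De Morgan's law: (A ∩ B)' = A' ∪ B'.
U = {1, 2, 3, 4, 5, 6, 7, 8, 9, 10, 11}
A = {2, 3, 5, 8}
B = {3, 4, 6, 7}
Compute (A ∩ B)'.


U = {1, 2, 3, 4, 5, 6, 7, 8, 9, 10, 11}
A = {2, 3, 5, 8}, B = {3, 4, 6, 7}
A ∩ B = {3}
(A ∩ B)' = U \ (A ∩ B) = {1, 2, 4, 5, 6, 7, 8, 9, 10, 11}
Verification via A' ∪ B': A' = {1, 4, 6, 7, 9, 10, 11}, B' = {1, 2, 5, 8, 9, 10, 11}
A' ∪ B' = {1, 2, 4, 5, 6, 7, 8, 9, 10, 11} ✓

{1, 2, 4, 5, 6, 7, 8, 9, 10, 11}


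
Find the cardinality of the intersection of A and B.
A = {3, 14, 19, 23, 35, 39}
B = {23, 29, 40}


Set A = {3, 14, 19, 23, 35, 39}
Set B = {23, 29, 40}
A ∩ B = {23}
|A ∩ B| = 1

1


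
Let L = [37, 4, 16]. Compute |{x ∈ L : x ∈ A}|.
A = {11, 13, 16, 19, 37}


Set A = {11, 13, 16, 19, 37}
Candidates: [37, 4, 16]
Check each candidate:
37 ∈ A, 4 ∉ A, 16 ∈ A
Count of candidates in A: 2

2


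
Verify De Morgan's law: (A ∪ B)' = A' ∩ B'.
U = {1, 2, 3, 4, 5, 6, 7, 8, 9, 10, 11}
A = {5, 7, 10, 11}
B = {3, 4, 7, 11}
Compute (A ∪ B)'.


U = {1, 2, 3, 4, 5, 6, 7, 8, 9, 10, 11}
A = {5, 7, 10, 11}, B = {3, 4, 7, 11}
A ∪ B = {3, 4, 5, 7, 10, 11}
(A ∪ B)' = U \ (A ∪ B) = {1, 2, 6, 8, 9}
Verification via A' ∩ B': A' = {1, 2, 3, 4, 6, 8, 9}, B' = {1, 2, 5, 6, 8, 9, 10}
A' ∩ B' = {1, 2, 6, 8, 9} ✓

{1, 2, 6, 8, 9}


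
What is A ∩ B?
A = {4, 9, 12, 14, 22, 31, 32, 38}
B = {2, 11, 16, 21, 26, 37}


Set A = {4, 9, 12, 14, 22, 31, 32, 38}
Set B = {2, 11, 16, 21, 26, 37}
A ∩ B includes only elements in both sets.
Check each element of A against B:
4 ✗, 9 ✗, 12 ✗, 14 ✗, 22 ✗, 31 ✗, 32 ✗, 38 ✗
A ∩ B = {}

{}


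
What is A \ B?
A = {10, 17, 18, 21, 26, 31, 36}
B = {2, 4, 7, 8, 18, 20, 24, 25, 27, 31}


Set A = {10, 17, 18, 21, 26, 31, 36}
Set B = {2, 4, 7, 8, 18, 20, 24, 25, 27, 31}
A \ B includes elements in A that are not in B.
Check each element of A:
10 (not in B, keep), 17 (not in B, keep), 18 (in B, remove), 21 (not in B, keep), 26 (not in B, keep), 31 (in B, remove), 36 (not in B, keep)
A \ B = {10, 17, 21, 26, 36}

{10, 17, 21, 26, 36}


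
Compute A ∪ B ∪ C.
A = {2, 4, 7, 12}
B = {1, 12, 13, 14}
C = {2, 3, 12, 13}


Set A = {2, 4, 7, 12}
Set B = {1, 12, 13, 14}
Set C = {2, 3, 12, 13}
First, A ∪ B = {1, 2, 4, 7, 12, 13, 14}
Then, (A ∪ B) ∪ C = {1, 2, 3, 4, 7, 12, 13, 14}

{1, 2, 3, 4, 7, 12, 13, 14}


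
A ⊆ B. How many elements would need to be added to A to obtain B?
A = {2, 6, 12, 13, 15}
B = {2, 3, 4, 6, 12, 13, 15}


Set A = {2, 6, 12, 13, 15}, |A| = 5
Set B = {2, 3, 4, 6, 12, 13, 15}, |B| = 7
Since A ⊆ B: B \ A = {3, 4}
|B| - |A| = 7 - 5 = 2

2


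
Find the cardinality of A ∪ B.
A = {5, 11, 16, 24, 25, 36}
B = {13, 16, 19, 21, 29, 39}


Set A = {5, 11, 16, 24, 25, 36}, |A| = 6
Set B = {13, 16, 19, 21, 29, 39}, |B| = 6
A ∩ B = {16}, |A ∩ B| = 1
|A ∪ B| = |A| + |B| - |A ∩ B| = 6 + 6 - 1 = 11

11


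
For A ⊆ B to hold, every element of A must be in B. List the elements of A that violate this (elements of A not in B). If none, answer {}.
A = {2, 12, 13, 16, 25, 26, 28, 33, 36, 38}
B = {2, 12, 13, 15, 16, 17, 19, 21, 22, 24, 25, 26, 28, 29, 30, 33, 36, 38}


Set A = {2, 12, 13, 16, 25, 26, 28, 33, 36, 38}
Set B = {2, 12, 13, 15, 16, 17, 19, 21, 22, 24, 25, 26, 28, 29, 30, 33, 36, 38}
Check each element of A against B:
2 ∈ B, 12 ∈ B, 13 ∈ B, 16 ∈ B, 25 ∈ B, 26 ∈ B, 28 ∈ B, 33 ∈ B, 36 ∈ B, 38 ∈ B
Elements of A not in B: {}

{}


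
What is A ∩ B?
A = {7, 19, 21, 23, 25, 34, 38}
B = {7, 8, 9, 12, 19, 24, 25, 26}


Set A = {7, 19, 21, 23, 25, 34, 38}
Set B = {7, 8, 9, 12, 19, 24, 25, 26}
A ∩ B includes only elements in both sets.
Check each element of A against B:
7 ✓, 19 ✓, 21 ✗, 23 ✗, 25 ✓, 34 ✗, 38 ✗
A ∩ B = {7, 19, 25}

{7, 19, 25}


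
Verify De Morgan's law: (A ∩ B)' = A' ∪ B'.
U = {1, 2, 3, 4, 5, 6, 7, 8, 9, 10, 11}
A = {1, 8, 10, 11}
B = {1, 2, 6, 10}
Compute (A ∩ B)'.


U = {1, 2, 3, 4, 5, 6, 7, 8, 9, 10, 11}
A = {1, 8, 10, 11}, B = {1, 2, 6, 10}
A ∩ B = {1, 10}
(A ∩ B)' = U \ (A ∩ B) = {2, 3, 4, 5, 6, 7, 8, 9, 11}
Verification via A' ∪ B': A' = {2, 3, 4, 5, 6, 7, 9}, B' = {3, 4, 5, 7, 8, 9, 11}
A' ∪ B' = {2, 3, 4, 5, 6, 7, 8, 9, 11} ✓

{2, 3, 4, 5, 6, 7, 8, 9, 11}


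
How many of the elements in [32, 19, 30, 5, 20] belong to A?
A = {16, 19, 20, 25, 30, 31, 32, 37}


Set A = {16, 19, 20, 25, 30, 31, 32, 37}
Candidates: [32, 19, 30, 5, 20]
Check each candidate:
32 ∈ A, 19 ∈ A, 30 ∈ A, 5 ∉ A, 20 ∈ A
Count of candidates in A: 4

4


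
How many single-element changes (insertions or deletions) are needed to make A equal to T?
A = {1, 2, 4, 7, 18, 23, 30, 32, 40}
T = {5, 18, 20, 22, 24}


Set A = {1, 2, 4, 7, 18, 23, 30, 32, 40}
Set T = {5, 18, 20, 22, 24}
Elements to remove from A (in A, not in T): {1, 2, 4, 7, 23, 30, 32, 40} → 8 removals
Elements to add to A (in T, not in A): {5, 20, 22, 24} → 4 additions
Total edits = 8 + 4 = 12

12


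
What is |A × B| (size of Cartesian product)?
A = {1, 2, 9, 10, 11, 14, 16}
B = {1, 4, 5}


Set A = {1, 2, 9, 10, 11, 14, 16} has 7 elements.
Set B = {1, 4, 5} has 3 elements.
|A × B| = |A| × |B| = 7 × 3 = 21

21


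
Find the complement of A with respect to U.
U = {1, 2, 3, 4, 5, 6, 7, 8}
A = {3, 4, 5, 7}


Universal set U = {1, 2, 3, 4, 5, 6, 7, 8}
Set A = {3, 4, 5, 7}
A' = U \ A = elements in U but not in A
Checking each element of U:
1 (not in A, include), 2 (not in A, include), 3 (in A, exclude), 4 (in A, exclude), 5 (in A, exclude), 6 (not in A, include), 7 (in A, exclude), 8 (not in A, include)
A' = {1, 2, 6, 8}

{1, 2, 6, 8}


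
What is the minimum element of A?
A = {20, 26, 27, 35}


Set A = {20, 26, 27, 35}
Elements in ascending order: 20, 26, 27, 35
The smallest element is 20.

20


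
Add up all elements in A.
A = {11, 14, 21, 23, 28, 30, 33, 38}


Set A = {11, 14, 21, 23, 28, 30, 33, 38}
Sum = 11 + 14 + 21 + 23 + 28 + 30 + 33 + 38 = 198

198


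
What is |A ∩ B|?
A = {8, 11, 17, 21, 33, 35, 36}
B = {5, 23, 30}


Set A = {8, 11, 17, 21, 33, 35, 36}
Set B = {5, 23, 30}
A ∩ B = {}
|A ∩ B| = 0

0


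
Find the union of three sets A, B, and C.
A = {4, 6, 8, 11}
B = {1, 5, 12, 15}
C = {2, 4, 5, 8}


Set A = {4, 6, 8, 11}
Set B = {1, 5, 12, 15}
Set C = {2, 4, 5, 8}
First, A ∪ B = {1, 4, 5, 6, 8, 11, 12, 15}
Then, (A ∪ B) ∪ C = {1, 2, 4, 5, 6, 8, 11, 12, 15}

{1, 2, 4, 5, 6, 8, 11, 12, 15}


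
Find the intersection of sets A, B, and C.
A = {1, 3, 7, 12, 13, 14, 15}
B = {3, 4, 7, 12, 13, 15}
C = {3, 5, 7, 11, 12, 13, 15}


Set A = {1, 3, 7, 12, 13, 14, 15}
Set B = {3, 4, 7, 12, 13, 15}
Set C = {3, 5, 7, 11, 12, 13, 15}
First, A ∩ B = {3, 7, 12, 13, 15}
Then, (A ∩ B) ∩ C = {3, 7, 12, 13, 15}

{3, 7, 12, 13, 15}


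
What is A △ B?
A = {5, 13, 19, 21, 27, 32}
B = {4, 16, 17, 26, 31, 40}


Set A = {5, 13, 19, 21, 27, 32}
Set B = {4, 16, 17, 26, 31, 40}
A △ B = (A \ B) ∪ (B \ A)
Elements in A but not B: {5, 13, 19, 21, 27, 32}
Elements in B but not A: {4, 16, 17, 26, 31, 40}
A △ B = {4, 5, 13, 16, 17, 19, 21, 26, 27, 31, 32, 40}

{4, 5, 13, 16, 17, 19, 21, 26, 27, 31, 32, 40}


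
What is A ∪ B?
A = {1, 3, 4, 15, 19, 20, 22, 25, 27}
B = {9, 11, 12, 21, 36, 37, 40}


Set A = {1, 3, 4, 15, 19, 20, 22, 25, 27}
Set B = {9, 11, 12, 21, 36, 37, 40}
A ∪ B includes all elements in either set.
Elements from A: {1, 3, 4, 15, 19, 20, 22, 25, 27}
Elements from B not already included: {9, 11, 12, 21, 36, 37, 40}
A ∪ B = {1, 3, 4, 9, 11, 12, 15, 19, 20, 21, 22, 25, 27, 36, 37, 40}

{1, 3, 4, 9, 11, 12, 15, 19, 20, 21, 22, 25, 27, 36, 37, 40}


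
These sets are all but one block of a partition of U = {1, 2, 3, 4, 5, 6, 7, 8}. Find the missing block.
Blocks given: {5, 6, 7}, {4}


U = {1, 2, 3, 4, 5, 6, 7, 8}
Shown blocks: {5, 6, 7}, {4}
A partition's blocks are pairwise disjoint and cover U, so the missing block = U \ (union of shown blocks).
Union of shown blocks: {4, 5, 6, 7}
Missing block = U \ (union) = {1, 2, 3, 8}

{1, 2, 3, 8}


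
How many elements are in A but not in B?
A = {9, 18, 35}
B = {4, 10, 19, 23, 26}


Set A = {9, 18, 35}
Set B = {4, 10, 19, 23, 26}
A \ B = {9, 18, 35}
|A \ B| = 3

3


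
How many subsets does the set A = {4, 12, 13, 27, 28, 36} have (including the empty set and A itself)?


Set A = {4, 12, 13, 27, 28, 36}
|A| = 6
The power set P(A) contains all subsets of A.
|P(A)| = 2^|A| = 2^6 = 64

64


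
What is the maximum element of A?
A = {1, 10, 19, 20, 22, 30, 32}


Set A = {1, 10, 19, 20, 22, 30, 32}
Elements in ascending order: 1, 10, 19, 20, 22, 30, 32
The largest element is 32.

32


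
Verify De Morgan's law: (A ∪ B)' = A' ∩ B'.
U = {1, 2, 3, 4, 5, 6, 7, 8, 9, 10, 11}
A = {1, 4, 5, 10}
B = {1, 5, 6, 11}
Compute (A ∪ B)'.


U = {1, 2, 3, 4, 5, 6, 7, 8, 9, 10, 11}
A = {1, 4, 5, 10}, B = {1, 5, 6, 11}
A ∪ B = {1, 4, 5, 6, 10, 11}
(A ∪ B)' = U \ (A ∪ B) = {2, 3, 7, 8, 9}
Verification via A' ∩ B': A' = {2, 3, 6, 7, 8, 9, 11}, B' = {2, 3, 4, 7, 8, 9, 10}
A' ∩ B' = {2, 3, 7, 8, 9} ✓

{2, 3, 7, 8, 9}


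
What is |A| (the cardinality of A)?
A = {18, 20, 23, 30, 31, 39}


Set A = {18, 20, 23, 30, 31, 39}
Listing elements: 18, 20, 23, 30, 31, 39
Counting: 6 elements
|A| = 6

6


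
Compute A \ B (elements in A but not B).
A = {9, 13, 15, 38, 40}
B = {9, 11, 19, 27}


Set A = {9, 13, 15, 38, 40}
Set B = {9, 11, 19, 27}
A \ B includes elements in A that are not in B.
Check each element of A:
9 (in B, remove), 13 (not in B, keep), 15 (not in B, keep), 38 (not in B, keep), 40 (not in B, keep)
A \ B = {13, 15, 38, 40}

{13, 15, 38, 40}


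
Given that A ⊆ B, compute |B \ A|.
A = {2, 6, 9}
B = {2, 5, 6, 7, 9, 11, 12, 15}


Set A = {2, 6, 9}, |A| = 3
Set B = {2, 5, 6, 7, 9, 11, 12, 15}, |B| = 8
Since A ⊆ B: B \ A = {5, 7, 11, 12, 15}
|B| - |A| = 8 - 3 = 5

5


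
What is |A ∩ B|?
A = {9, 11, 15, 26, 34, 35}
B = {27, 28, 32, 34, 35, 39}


Set A = {9, 11, 15, 26, 34, 35}
Set B = {27, 28, 32, 34, 35, 39}
A ∩ B = {34, 35}
|A ∩ B| = 2

2


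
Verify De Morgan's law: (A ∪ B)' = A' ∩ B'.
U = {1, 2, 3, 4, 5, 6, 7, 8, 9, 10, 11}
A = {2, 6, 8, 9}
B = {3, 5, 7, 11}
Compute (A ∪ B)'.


U = {1, 2, 3, 4, 5, 6, 7, 8, 9, 10, 11}
A = {2, 6, 8, 9}, B = {3, 5, 7, 11}
A ∪ B = {2, 3, 5, 6, 7, 8, 9, 11}
(A ∪ B)' = U \ (A ∪ B) = {1, 4, 10}
Verification via A' ∩ B': A' = {1, 3, 4, 5, 7, 10, 11}, B' = {1, 2, 4, 6, 8, 9, 10}
A' ∩ B' = {1, 4, 10} ✓

{1, 4, 10}


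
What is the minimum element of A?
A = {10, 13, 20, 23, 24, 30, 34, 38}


Set A = {10, 13, 20, 23, 24, 30, 34, 38}
Elements in ascending order: 10, 13, 20, 23, 24, 30, 34, 38
The smallest element is 10.

10


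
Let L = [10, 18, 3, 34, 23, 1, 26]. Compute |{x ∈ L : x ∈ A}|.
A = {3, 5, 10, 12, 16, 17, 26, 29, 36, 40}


Set A = {3, 5, 10, 12, 16, 17, 26, 29, 36, 40}
Candidates: [10, 18, 3, 34, 23, 1, 26]
Check each candidate:
10 ∈ A, 18 ∉ A, 3 ∈ A, 34 ∉ A, 23 ∉ A, 1 ∉ A, 26 ∈ A
Count of candidates in A: 3

3


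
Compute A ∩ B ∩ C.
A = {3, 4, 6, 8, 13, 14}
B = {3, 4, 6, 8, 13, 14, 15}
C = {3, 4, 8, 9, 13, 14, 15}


Set A = {3, 4, 6, 8, 13, 14}
Set B = {3, 4, 6, 8, 13, 14, 15}
Set C = {3, 4, 8, 9, 13, 14, 15}
First, A ∩ B = {3, 4, 6, 8, 13, 14}
Then, (A ∩ B) ∩ C = {3, 4, 8, 13, 14}

{3, 4, 8, 13, 14}


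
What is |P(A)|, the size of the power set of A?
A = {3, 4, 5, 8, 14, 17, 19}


Set A = {3, 4, 5, 8, 14, 17, 19}
|A| = 7
The power set P(A) contains all subsets of A.
|P(A)| = 2^|A| = 2^7 = 128

128


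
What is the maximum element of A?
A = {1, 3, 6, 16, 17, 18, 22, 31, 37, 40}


Set A = {1, 3, 6, 16, 17, 18, 22, 31, 37, 40}
Elements in ascending order: 1, 3, 6, 16, 17, 18, 22, 31, 37, 40
The largest element is 40.

40


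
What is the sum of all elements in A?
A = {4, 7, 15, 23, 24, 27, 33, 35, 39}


Set A = {4, 7, 15, 23, 24, 27, 33, 35, 39}
Sum = 4 + 7 + 15 + 23 + 24 + 27 + 33 + 35 + 39 = 207

207


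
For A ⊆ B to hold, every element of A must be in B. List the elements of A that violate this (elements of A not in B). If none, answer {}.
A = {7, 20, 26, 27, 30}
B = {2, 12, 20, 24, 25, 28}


Set A = {7, 20, 26, 27, 30}
Set B = {2, 12, 20, 24, 25, 28}
Check each element of A against B:
7 ∉ B (include), 20 ∈ B, 26 ∉ B (include), 27 ∉ B (include), 30 ∉ B (include)
Elements of A not in B: {7, 26, 27, 30}

{7, 26, 27, 30}


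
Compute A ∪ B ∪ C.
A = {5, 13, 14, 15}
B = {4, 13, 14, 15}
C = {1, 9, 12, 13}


Set A = {5, 13, 14, 15}
Set B = {4, 13, 14, 15}
Set C = {1, 9, 12, 13}
First, A ∪ B = {4, 5, 13, 14, 15}
Then, (A ∪ B) ∪ C = {1, 4, 5, 9, 12, 13, 14, 15}

{1, 4, 5, 9, 12, 13, 14, 15}


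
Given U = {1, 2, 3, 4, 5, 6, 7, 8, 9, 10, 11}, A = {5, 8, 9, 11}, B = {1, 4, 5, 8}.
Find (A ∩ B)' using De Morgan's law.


U = {1, 2, 3, 4, 5, 6, 7, 8, 9, 10, 11}
A = {5, 8, 9, 11}, B = {1, 4, 5, 8}
A ∩ B = {5, 8}
(A ∩ B)' = U \ (A ∩ B) = {1, 2, 3, 4, 6, 7, 9, 10, 11}
Verification via A' ∪ B': A' = {1, 2, 3, 4, 6, 7, 10}, B' = {2, 3, 6, 7, 9, 10, 11}
A' ∪ B' = {1, 2, 3, 4, 6, 7, 9, 10, 11} ✓

{1, 2, 3, 4, 6, 7, 9, 10, 11}


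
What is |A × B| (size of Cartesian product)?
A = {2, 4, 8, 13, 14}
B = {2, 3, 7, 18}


Set A = {2, 4, 8, 13, 14} has 5 elements.
Set B = {2, 3, 7, 18} has 4 elements.
|A × B| = |A| × |B| = 5 × 4 = 20

20


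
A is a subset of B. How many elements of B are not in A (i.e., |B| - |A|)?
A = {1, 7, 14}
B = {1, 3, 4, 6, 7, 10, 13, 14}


Set A = {1, 7, 14}, |A| = 3
Set B = {1, 3, 4, 6, 7, 10, 13, 14}, |B| = 8
Since A ⊆ B: B \ A = {3, 4, 6, 10, 13}
|B| - |A| = 8 - 3 = 5

5


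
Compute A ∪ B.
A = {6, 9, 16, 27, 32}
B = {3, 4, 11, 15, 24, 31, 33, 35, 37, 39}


Set A = {6, 9, 16, 27, 32}
Set B = {3, 4, 11, 15, 24, 31, 33, 35, 37, 39}
A ∪ B includes all elements in either set.
Elements from A: {6, 9, 16, 27, 32}
Elements from B not already included: {3, 4, 11, 15, 24, 31, 33, 35, 37, 39}
A ∪ B = {3, 4, 6, 9, 11, 15, 16, 24, 27, 31, 32, 33, 35, 37, 39}

{3, 4, 6, 9, 11, 15, 16, 24, 27, 31, 32, 33, 35, 37, 39}


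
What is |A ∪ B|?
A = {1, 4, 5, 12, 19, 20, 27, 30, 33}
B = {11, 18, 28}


Set A = {1, 4, 5, 12, 19, 20, 27, 30, 33}, |A| = 9
Set B = {11, 18, 28}, |B| = 3
A ∩ B = {}, |A ∩ B| = 0
|A ∪ B| = |A| + |B| - |A ∩ B| = 9 + 3 - 0 = 12

12


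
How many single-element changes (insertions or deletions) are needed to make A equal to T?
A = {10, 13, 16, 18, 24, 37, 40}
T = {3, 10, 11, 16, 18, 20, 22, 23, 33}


Set A = {10, 13, 16, 18, 24, 37, 40}
Set T = {3, 10, 11, 16, 18, 20, 22, 23, 33}
Elements to remove from A (in A, not in T): {13, 24, 37, 40} → 4 removals
Elements to add to A (in T, not in A): {3, 11, 20, 22, 23, 33} → 6 additions
Total edits = 4 + 6 = 10

10


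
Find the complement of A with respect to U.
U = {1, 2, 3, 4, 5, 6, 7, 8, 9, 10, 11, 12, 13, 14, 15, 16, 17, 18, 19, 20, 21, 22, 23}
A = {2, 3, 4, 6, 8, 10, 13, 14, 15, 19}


Universal set U = {1, 2, 3, 4, 5, 6, 7, 8, 9, 10, 11, 12, 13, 14, 15, 16, 17, 18, 19, 20, 21, 22, 23}
Set A = {2, 3, 4, 6, 8, 10, 13, 14, 15, 19}
A' = U \ A = elements in U but not in A
Checking each element of U:
1 (not in A, include), 2 (in A, exclude), 3 (in A, exclude), 4 (in A, exclude), 5 (not in A, include), 6 (in A, exclude), 7 (not in A, include), 8 (in A, exclude), 9 (not in A, include), 10 (in A, exclude), 11 (not in A, include), 12 (not in A, include), 13 (in A, exclude), 14 (in A, exclude), 15 (in A, exclude), 16 (not in A, include), 17 (not in A, include), 18 (not in A, include), 19 (in A, exclude), 20 (not in A, include), 21 (not in A, include), 22 (not in A, include), 23 (not in A, include)
A' = {1, 5, 7, 9, 11, 12, 16, 17, 18, 20, 21, 22, 23}

{1, 5, 7, 9, 11, 12, 16, 17, 18, 20, 21, 22, 23}


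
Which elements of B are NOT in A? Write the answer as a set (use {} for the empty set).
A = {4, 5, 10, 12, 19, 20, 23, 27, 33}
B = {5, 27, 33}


Set A = {4, 5, 10, 12, 19, 20, 23, 27, 33}
Set B = {5, 27, 33}
Check each element of B against A:
5 ∈ A, 27 ∈ A, 33 ∈ A
Elements of B not in A: {}

{}


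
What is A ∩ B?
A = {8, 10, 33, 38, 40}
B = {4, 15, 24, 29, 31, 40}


Set A = {8, 10, 33, 38, 40}
Set B = {4, 15, 24, 29, 31, 40}
A ∩ B includes only elements in both sets.
Check each element of A against B:
8 ✗, 10 ✗, 33 ✗, 38 ✗, 40 ✓
A ∩ B = {40}

{40}


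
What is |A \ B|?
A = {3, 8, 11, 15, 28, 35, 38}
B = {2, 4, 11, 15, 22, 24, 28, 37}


Set A = {3, 8, 11, 15, 28, 35, 38}
Set B = {2, 4, 11, 15, 22, 24, 28, 37}
A \ B = {3, 8, 35, 38}
|A \ B| = 4

4


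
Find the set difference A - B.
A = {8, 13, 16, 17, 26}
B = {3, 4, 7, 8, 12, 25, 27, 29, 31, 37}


Set A = {8, 13, 16, 17, 26}
Set B = {3, 4, 7, 8, 12, 25, 27, 29, 31, 37}
A \ B includes elements in A that are not in B.
Check each element of A:
8 (in B, remove), 13 (not in B, keep), 16 (not in B, keep), 17 (not in B, keep), 26 (not in B, keep)
A \ B = {13, 16, 17, 26}

{13, 16, 17, 26}


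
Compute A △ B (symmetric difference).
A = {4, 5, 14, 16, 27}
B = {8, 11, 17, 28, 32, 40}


Set A = {4, 5, 14, 16, 27}
Set B = {8, 11, 17, 28, 32, 40}
A △ B = (A \ B) ∪ (B \ A)
Elements in A but not B: {4, 5, 14, 16, 27}
Elements in B but not A: {8, 11, 17, 28, 32, 40}
A △ B = {4, 5, 8, 11, 14, 16, 17, 27, 28, 32, 40}

{4, 5, 8, 11, 14, 16, 17, 27, 28, 32, 40}


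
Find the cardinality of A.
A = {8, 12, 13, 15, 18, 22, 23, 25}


Set A = {8, 12, 13, 15, 18, 22, 23, 25}
Listing elements: 8, 12, 13, 15, 18, 22, 23, 25
Counting: 8 elements
|A| = 8

8


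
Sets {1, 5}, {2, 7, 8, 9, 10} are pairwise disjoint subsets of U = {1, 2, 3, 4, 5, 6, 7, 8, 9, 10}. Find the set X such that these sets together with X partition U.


U = {1, 2, 3, 4, 5, 6, 7, 8, 9, 10}
Shown blocks: {1, 5}, {2, 7, 8, 9, 10}
A partition's blocks are pairwise disjoint and cover U, so the missing block = U \ (union of shown blocks).
Union of shown blocks: {1, 2, 5, 7, 8, 9, 10}
Missing block = U \ (union) = {3, 4, 6}

{3, 4, 6}


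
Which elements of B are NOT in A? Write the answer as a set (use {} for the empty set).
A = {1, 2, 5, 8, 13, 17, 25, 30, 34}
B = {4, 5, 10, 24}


Set A = {1, 2, 5, 8, 13, 17, 25, 30, 34}
Set B = {4, 5, 10, 24}
Check each element of B against A:
4 ∉ A (include), 5 ∈ A, 10 ∉ A (include), 24 ∉ A (include)
Elements of B not in A: {4, 10, 24}

{4, 10, 24}


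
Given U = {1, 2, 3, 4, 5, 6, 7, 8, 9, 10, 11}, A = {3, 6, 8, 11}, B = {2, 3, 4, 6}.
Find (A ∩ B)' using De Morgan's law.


U = {1, 2, 3, 4, 5, 6, 7, 8, 9, 10, 11}
A = {3, 6, 8, 11}, B = {2, 3, 4, 6}
A ∩ B = {3, 6}
(A ∩ B)' = U \ (A ∩ B) = {1, 2, 4, 5, 7, 8, 9, 10, 11}
Verification via A' ∪ B': A' = {1, 2, 4, 5, 7, 9, 10}, B' = {1, 5, 7, 8, 9, 10, 11}
A' ∪ B' = {1, 2, 4, 5, 7, 8, 9, 10, 11} ✓

{1, 2, 4, 5, 7, 8, 9, 10, 11}


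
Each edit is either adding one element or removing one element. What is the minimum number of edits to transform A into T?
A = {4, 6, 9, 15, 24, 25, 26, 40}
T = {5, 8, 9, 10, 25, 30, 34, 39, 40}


Set A = {4, 6, 9, 15, 24, 25, 26, 40}
Set T = {5, 8, 9, 10, 25, 30, 34, 39, 40}
Elements to remove from A (in A, not in T): {4, 6, 15, 24, 26} → 5 removals
Elements to add to A (in T, not in A): {5, 8, 10, 30, 34, 39} → 6 additions
Total edits = 5 + 6 = 11

11


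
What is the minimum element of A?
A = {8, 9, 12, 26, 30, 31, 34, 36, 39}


Set A = {8, 9, 12, 26, 30, 31, 34, 36, 39}
Elements in ascending order: 8, 9, 12, 26, 30, 31, 34, 36, 39
The smallest element is 8.

8


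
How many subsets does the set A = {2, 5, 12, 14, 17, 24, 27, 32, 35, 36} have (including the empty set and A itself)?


Set A = {2, 5, 12, 14, 17, 24, 27, 32, 35, 36}
|A| = 10
The power set P(A) contains all subsets of A.
|P(A)| = 2^|A| = 2^10 = 1024

1024


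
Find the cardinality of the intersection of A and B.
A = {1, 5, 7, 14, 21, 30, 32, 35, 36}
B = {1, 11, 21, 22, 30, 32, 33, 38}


Set A = {1, 5, 7, 14, 21, 30, 32, 35, 36}
Set B = {1, 11, 21, 22, 30, 32, 33, 38}
A ∩ B = {1, 21, 30, 32}
|A ∩ B| = 4

4


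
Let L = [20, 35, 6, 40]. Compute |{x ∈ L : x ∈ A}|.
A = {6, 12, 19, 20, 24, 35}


Set A = {6, 12, 19, 20, 24, 35}
Candidates: [20, 35, 6, 40]
Check each candidate:
20 ∈ A, 35 ∈ A, 6 ∈ A, 40 ∉ A
Count of candidates in A: 3

3


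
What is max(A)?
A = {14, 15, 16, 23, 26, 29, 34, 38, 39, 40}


Set A = {14, 15, 16, 23, 26, 29, 34, 38, 39, 40}
Elements in ascending order: 14, 15, 16, 23, 26, 29, 34, 38, 39, 40
The largest element is 40.

40
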